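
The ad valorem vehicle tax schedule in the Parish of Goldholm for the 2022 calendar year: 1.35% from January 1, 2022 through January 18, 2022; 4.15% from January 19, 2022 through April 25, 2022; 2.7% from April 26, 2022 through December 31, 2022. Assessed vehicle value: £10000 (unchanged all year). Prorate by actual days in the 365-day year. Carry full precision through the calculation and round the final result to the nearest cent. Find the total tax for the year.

January 1 – January 18, 2022: 18 days at 1.35% → £10000 × 1.35% × 18/365 = £6.6575
January 19 – April 25, 2022: 97 days at 4.15% → £10000 × 4.15% × 97/365 = £110.2877
April 26 – December 31, 2022: 250 days at 2.7% → £10000 × 2.7% × 250/365 = £184.9315
Total = £301.8767

£301.88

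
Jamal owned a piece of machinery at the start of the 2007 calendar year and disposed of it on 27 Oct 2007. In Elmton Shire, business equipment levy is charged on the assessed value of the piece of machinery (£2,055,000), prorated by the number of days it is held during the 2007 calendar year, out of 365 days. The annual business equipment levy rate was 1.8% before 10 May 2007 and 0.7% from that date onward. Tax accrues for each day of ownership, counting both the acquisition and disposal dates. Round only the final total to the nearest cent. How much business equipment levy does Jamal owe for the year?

£19,812.45

1 Jan – 9 May 2007: 129 days at 1.8% → £2,055,000 × 1.8% × 129/365 = £13,073.1781
10 May – 27 Oct 2007: 171 days at 0.7% → £2,055,000 × 0.7% × 171/365 = £6,739.2740
Total = £19,812.4521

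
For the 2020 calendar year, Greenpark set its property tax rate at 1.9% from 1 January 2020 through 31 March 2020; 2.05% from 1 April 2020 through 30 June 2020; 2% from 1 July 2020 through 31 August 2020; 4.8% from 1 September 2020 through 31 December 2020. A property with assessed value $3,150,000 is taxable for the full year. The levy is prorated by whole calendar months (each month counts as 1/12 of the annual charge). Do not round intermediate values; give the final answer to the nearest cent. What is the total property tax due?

1 January – 31 March 2020: 3 months at 1.9% → $3,150,000 × 1.9% × 3/12 = $14,962.5000
1 April – 30 June 2020: 3 months at 2.05% → $3,150,000 × 2.05% × 3/12 = $16,143.7500
1 July – 31 August 2020: 2 months at 2% → $3,150,000 × 2% × 2/12 = $10,500.0000
1 September – 31 December 2020: 4 months at 4.8% → $3,150,000 × 4.8% × 4/12 = $50,400.0000
Total = $92,006.2500

$92,006.25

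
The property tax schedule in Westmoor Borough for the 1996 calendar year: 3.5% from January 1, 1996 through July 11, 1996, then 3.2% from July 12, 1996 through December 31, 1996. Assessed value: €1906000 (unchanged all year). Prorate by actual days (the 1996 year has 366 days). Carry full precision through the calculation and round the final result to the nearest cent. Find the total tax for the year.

January 1 – July 11, 1996: 193 days at 3.5% → €1906000 × 3.5% × 193/366 = €35177.6776
July 12 – December 31, 1996: 173 days at 3.2% → €1906000 × 3.2% × 173/366 = €28829.5519
Total = €64007.2295

€64007.23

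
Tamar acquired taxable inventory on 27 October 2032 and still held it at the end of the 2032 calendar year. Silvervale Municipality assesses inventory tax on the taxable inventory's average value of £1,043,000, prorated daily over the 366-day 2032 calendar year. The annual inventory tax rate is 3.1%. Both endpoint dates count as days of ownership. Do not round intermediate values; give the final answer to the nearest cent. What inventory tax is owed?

£5,830.54

Days held (27 October – 31 December 2032): 66 out of 366
Tax = £1,043,000 × 3.1% × 66/366 = £5,830.5410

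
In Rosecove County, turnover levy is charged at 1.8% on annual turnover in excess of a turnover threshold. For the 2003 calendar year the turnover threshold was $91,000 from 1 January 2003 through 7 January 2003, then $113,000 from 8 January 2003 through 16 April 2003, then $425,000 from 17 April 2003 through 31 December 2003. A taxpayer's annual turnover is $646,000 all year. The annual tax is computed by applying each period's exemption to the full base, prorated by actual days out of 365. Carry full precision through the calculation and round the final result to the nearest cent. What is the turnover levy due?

$5,616.54

1 January – 7 January 2003: 7 days, exemption $91,000 → ($646,000 − $91,000) × 1.8% × 7/365 = $191.5890
8 January – 16 April 2003: 99 days, exemption $113,000 → ($646,000 − $113,000) × 1.8% × 99/365 = $2,602.2082
17 April – 31 December 2003: 259 days, exemption $425,000 → ($646,000 − $425,000) × 1.8% × 259/365 = $2,822.7452
Total = $5,616.5425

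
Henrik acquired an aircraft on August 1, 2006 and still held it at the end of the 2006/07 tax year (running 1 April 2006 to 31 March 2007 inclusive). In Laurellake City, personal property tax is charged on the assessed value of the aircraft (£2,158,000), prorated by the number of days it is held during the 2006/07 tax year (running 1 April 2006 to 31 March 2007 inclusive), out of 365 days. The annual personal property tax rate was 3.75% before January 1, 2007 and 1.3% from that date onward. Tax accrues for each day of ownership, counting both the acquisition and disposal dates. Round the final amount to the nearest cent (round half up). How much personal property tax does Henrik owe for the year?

August 1 – December 31, 2006: 153 days at 3.75% → £2,158,000 × 3.75% × 153/365 = £33,921.9863
January 1 – March 31, 2007: 90 days at 1.3% → £2,158,000 × 1.3% × 90/365 = £6,917.4247
Total = £40,839.4110

£40,839.41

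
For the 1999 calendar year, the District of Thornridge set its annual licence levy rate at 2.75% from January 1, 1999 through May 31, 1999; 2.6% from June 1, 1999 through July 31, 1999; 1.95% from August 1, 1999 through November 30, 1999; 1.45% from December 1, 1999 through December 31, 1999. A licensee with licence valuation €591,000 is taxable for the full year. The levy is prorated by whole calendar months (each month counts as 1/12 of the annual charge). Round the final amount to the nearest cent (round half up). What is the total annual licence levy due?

January 1 – May 31, 1999: 5 months at 2.75% → €591,000 × 2.75% × 5/12 = €6,771.8750
June 1 – July 31, 1999: 2 months at 2.6% → €591,000 × 2.6% × 2/12 = €2,561.0000
August 1 – November 30, 1999: 4 months at 1.95% → €591,000 × 1.95% × 4/12 = €3,841.5000
December 1 – December 31, 1999: 1 month at 1.45% → €591,000 × 1.45% × 1/12 = €714.1250
Total = €13,888.5000

€13,888.50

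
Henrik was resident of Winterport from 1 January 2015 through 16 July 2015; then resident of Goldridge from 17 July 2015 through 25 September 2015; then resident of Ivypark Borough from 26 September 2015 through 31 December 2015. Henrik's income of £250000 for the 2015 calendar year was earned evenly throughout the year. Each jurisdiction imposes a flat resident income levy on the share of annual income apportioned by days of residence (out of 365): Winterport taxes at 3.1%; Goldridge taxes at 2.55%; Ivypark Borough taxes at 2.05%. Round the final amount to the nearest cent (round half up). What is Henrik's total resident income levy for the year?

Winterport, 1 January – 16 July 2015: 197 days → £250000 × 3.1% × 197/365 = £4182.8767
Goldridge, 17 July – 25 September 2015: 71 days → £250000 × 2.55% × 71/365 = £1240.0685
Ivypark Borough, 26 September – 31 December 2015: 97 days → £250000 × 2.05% × 97/365 = £1361.9863
Total = £6784.9315

£6784.93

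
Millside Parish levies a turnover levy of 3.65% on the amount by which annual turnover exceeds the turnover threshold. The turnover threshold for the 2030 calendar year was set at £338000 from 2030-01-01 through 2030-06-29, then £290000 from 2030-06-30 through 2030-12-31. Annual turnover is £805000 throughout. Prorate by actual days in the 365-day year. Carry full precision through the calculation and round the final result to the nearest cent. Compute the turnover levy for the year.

2030-01-01 to 2030-06-29: 180 days, exemption £338000 → (£805000 − £338000) × 3.65% × 180/365 = £8406.0000
2030-06-30 to 2030-12-31: 185 days, exemption £290000 → (£805000 − £290000) × 3.65% × 185/365 = £9527.5000
Total = £17933.5000

£17933.50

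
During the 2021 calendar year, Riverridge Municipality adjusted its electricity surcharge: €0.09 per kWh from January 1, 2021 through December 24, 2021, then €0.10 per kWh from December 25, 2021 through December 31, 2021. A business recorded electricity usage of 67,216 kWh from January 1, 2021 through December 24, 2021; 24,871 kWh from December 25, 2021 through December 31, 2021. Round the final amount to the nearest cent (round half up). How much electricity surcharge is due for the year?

€8,536.54

January 1 – December 24, 2021: 67,216 kWh at €0.09/kWh → €6,049.44
December 25 – December 31, 2021: 24,871 kWh at €0.10/kWh → €2,487.10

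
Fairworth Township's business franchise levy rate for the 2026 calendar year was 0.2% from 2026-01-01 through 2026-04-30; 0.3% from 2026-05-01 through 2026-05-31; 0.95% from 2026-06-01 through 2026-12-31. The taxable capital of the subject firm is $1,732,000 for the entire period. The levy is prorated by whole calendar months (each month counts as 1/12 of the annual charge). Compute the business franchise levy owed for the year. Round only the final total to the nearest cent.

$11,185.83

2026-01-01 to 2026-04-30: 4 months at 0.2% → $1,732,000 × 0.2% × 4/12 = $1,154.6667
2026-05-01 to 2026-05-31: 1 month at 0.3% → $1,732,000 × 0.3% × 1/12 = $433.0000
2026-06-01 to 2026-12-31: 7 months at 0.95% → $1,732,000 × 0.95% × 7/12 = $9,598.1667
Total = $11,185.8333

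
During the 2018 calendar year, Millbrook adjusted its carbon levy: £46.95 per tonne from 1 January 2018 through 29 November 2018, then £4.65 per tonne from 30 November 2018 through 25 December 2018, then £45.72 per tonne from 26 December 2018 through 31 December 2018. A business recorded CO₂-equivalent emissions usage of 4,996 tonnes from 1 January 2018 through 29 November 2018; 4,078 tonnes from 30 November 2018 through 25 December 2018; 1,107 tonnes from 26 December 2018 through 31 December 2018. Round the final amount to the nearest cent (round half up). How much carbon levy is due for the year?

£304,136.94

1 January – 29 November 2018: 4,996 tonnes at £46.95/tonne → £234,562.20
30 November – 25 December 2018: 4,078 tonnes at £4.65/tonne → £18,962.70
26 December – 31 December 2018: 1,107 tonnes at £45.72/tonne → £50,612.04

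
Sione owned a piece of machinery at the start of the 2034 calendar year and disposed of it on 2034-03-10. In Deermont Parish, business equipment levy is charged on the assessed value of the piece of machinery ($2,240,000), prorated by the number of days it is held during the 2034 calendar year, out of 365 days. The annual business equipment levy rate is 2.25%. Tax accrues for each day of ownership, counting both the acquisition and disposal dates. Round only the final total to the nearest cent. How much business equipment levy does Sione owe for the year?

$9,527.67

Days held (2034-01-01 to 2034-03-10): 69 out of 365
Tax = $2,240,000 × 2.25% × 69/365 = $9,527.6712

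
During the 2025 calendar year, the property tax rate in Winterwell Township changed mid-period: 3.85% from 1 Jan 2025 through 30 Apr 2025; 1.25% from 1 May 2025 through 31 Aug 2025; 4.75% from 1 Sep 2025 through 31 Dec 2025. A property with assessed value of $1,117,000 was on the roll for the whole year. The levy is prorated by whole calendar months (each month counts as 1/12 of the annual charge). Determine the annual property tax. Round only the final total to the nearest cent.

1 Jan – 30 Apr 2025: 4 months at 3.85% → $1,117,000 × 3.85% × 4/12 = $14,334.8333
1 May – 31 Aug 2025: 4 months at 1.25% → $1,117,000 × 1.25% × 4/12 = $4,654.1667
1 Sep – 31 Dec 2025: 4 months at 4.75% → $1,117,000 × 4.75% × 4/12 = $17,685.8333
Total = $36,674.8333

$36,674.83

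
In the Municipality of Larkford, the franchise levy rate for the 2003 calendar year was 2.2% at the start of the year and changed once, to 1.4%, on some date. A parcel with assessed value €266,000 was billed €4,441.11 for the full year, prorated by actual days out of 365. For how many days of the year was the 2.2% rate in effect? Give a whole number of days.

123 days

Let d = days at the first rate; then 365 − d days at the second rate.
€266,000 × [2.2%·d + 1.4%·(365−d)] / 365 = €4,441.11
Solving gives d = 123, so the new rate took effect on 4 May 2003.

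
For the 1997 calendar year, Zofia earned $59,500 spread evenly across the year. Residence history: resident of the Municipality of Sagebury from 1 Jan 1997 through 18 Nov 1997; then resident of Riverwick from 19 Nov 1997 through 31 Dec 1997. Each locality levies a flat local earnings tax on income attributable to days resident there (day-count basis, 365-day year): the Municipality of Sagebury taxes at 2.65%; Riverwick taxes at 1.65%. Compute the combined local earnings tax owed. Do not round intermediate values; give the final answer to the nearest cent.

$1,506.65

The Municipality of Sagebury, 1 Jan – 18 Nov 1997: 322 days → $59,500 × 2.65% × 322/365 = $1,390.9959
Riverwick, 19 Nov – 31 Dec 1997: 43 days → $59,500 × 1.65% × 43/365 = $115.6582
Total = $1,506.6541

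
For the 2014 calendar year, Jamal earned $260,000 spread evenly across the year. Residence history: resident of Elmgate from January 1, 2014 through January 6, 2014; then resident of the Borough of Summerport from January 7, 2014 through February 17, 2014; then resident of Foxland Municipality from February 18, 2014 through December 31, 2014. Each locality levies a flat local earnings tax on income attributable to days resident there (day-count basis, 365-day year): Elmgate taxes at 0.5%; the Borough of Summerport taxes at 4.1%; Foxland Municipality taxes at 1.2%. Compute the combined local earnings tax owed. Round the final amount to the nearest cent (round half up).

Elmgate, January 1 – January 6, 2014: 6 days → $260,000 × 0.5% × 6/365 = $21.3699
The Borough of Summerport, January 7 – February 17, 2014: 42 days → $260,000 × 4.1% × 42/365 = $1,226.6301
Foxland Municipality, February 18 – December 31, 2014: 317 days → $260,000 × 1.2% × 317/365 = $2,709.6986
Total = $3,957.6986

$3,957.70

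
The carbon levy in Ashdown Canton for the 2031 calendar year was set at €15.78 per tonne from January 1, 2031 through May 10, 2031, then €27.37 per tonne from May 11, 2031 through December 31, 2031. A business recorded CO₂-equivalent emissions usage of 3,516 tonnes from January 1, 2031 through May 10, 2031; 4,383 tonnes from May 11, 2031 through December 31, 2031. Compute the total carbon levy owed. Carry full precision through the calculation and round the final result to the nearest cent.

€175,445.19

January 1 – May 10, 2031: 3,516 tonnes at €15.78/tonne → €55,482.48
May 11 – December 31, 2031: 4,383 tonnes at €27.37/tonne → €119,962.71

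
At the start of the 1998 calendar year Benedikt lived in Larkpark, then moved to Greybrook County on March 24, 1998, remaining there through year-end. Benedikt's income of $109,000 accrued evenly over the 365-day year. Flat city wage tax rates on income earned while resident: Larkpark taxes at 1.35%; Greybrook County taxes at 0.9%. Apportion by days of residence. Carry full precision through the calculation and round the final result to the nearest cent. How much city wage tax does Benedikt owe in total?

$1,091.19

Larkpark, January 1 – March 23, 1998: 82 days → $109,000 × 1.35% × 82/365 = $330.5836
Greybrook County, March 24 – December 31, 1998: 283 days → $109,000 × 0.9% × 283/365 = $760.6110
Total = $1,091.1945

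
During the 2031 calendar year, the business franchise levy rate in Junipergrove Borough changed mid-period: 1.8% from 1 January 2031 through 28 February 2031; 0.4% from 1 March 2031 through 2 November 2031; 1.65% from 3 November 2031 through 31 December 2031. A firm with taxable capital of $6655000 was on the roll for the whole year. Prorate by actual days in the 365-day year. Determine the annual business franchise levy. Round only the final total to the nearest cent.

$55127.10

1 January – 28 February 2031: 59 days at 1.8% → $6655000 × 1.8% × 59/365 = $19363.3151
1 March – 2 November 2031: 247 days at 0.4% → $6655000 × 0.4% × 247/365 = $18014.0822
3 November – 31 December 2031: 59 days at 1.65% → $6655000 × 1.65% × 59/365 = $17749.7055
Total = $55127.1027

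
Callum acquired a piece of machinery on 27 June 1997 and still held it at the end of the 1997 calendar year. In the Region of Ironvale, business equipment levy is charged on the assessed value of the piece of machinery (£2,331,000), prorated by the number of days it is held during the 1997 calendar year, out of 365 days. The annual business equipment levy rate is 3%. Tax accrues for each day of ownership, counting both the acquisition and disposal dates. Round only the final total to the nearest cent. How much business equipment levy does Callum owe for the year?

Days held (27 June – 31 December 1997): 188 out of 365
Tax = £2,331,000 × 3% × 188/365 = £36,018.7397

£36,018.74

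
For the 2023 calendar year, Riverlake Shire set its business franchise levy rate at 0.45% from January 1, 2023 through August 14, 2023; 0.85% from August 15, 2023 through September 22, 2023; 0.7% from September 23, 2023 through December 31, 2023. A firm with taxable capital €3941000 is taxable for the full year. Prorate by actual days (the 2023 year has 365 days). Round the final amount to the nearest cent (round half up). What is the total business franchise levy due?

January 1 – August 14, 2023: 226 days at 0.45% → €3941000 × 0.45% × 226/365 = €10980.8137
August 15 – September 22, 2023: 39 days at 0.85% → €3941000 × 0.85% × 39/365 = €3579.2918
September 23 – December 31, 2023: 100 days at 0.7% → €3941000 × 0.7% × 100/365 = €7558.0822
Total = €22118.1877

€22118.19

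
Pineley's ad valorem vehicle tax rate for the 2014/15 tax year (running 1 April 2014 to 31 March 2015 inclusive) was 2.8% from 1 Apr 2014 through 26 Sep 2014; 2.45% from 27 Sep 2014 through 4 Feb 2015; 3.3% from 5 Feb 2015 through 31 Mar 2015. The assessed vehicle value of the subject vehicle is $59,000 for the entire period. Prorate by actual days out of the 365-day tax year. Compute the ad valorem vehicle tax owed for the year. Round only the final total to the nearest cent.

$1,622.34

1 Apr – 26 Sep 2014: 179 days at 2.8% → $59,000 × 2.8% × 179/365 = $810.1589
27 Sep 2014 – 4 Feb 2015: 131 days at 2.45% → $59,000 × 2.45% × 131/365 = $518.7959
5 Feb – 31 Mar 2015: 55 days at 3.3% → $59,000 × 3.3% × 55/365 = $293.3836
Total = $1,622.3384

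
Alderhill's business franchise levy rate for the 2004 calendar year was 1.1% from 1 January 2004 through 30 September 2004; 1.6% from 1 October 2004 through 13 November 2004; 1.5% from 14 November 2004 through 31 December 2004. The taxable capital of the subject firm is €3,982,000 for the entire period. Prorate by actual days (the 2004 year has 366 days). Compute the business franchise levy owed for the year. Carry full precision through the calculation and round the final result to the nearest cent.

€48,284.47

1 January – 30 September 2004: 274 days at 1.1% → €3,982,000 × 1.1% × 274/366 = €32,791.6612
1 October – 13 November 2004: 44 days at 1.6% → €3,982,000 × 1.6% × 44/366 = €7,659.3661
14 November – 31 December 2004: 48 days at 1.5% → €3,982,000 × 1.5% × 48/366 = €7,833.4426
Total = €48,284.4699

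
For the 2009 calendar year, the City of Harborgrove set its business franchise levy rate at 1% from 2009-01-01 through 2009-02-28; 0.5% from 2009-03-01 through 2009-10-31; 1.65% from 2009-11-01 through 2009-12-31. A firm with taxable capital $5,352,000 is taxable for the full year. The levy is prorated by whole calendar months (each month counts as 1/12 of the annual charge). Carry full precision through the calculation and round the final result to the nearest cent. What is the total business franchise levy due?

$41,478.00

2009-01-01 to 2009-02-28: 2 months at 1% → $5,352,000 × 1% × 2/12 = $8,920.0000
2009-03-01 to 2009-10-31: 8 months at 0.5% → $5,352,000 × 0.5% × 8/12 = $17,840.0000
2009-11-01 to 2009-12-31: 2 months at 1.65% → $5,352,000 × 1.65% × 2/12 = $14,718.0000
Total = $41,478.0000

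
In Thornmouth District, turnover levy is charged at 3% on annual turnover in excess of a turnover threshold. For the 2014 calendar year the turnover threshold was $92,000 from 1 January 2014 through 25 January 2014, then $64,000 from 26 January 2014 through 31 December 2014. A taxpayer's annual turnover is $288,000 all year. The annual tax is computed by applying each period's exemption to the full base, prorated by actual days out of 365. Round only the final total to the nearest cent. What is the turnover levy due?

1 January – 25 January 2014: 25 days, exemption $92,000 → ($288,000 − $92,000) × 3% × 25/365 = $402.7397
26 January – 31 December 2014: 340 days, exemption $64,000 → ($288,000 − $64,000) × 3% × 340/365 = $6,259.7260
Total = $6,662.4658

$6,662.47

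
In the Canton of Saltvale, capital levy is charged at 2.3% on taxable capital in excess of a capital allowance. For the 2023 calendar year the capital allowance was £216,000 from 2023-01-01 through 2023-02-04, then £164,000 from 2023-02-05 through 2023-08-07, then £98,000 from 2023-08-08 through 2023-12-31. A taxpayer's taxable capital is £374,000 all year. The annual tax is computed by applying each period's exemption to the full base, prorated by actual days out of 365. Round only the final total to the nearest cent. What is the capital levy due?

£5,322.52

2023-01-01 to 2023-02-04: 35 days, exemption £216,000 → (£374,000 − £216,000) × 2.3% × 35/365 = £348.4658
2023-02-05 to 2023-08-07: 184 days, exemption £164,000 → (£374,000 − £164,000) × 2.3% × 184/365 = £2,434.8493
2023-08-08 to 2023-12-31: 146 days, exemption £98,000 → (£374,000 − £98,000) × 2.3% × 146/365 = £2,539.2000
Total = £5,322.5151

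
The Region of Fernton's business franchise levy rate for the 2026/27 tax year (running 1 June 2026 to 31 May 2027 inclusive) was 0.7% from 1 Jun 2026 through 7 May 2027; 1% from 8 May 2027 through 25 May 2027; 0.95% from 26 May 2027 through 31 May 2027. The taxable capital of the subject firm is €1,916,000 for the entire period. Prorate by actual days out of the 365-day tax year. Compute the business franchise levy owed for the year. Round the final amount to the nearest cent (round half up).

€13,774.20

1 Jun 2026 – 7 May 2027: 341 days at 0.7% → €1,916,000 × 0.7% × 341/365 = €12,530.1151
8 May – 25 May 2027: 18 days at 1% → €1,916,000 × 1% × 18/365 = €944.8767
26 May – 31 May 2027: 6 days at 0.95% → €1,916,000 × 0.95% × 6/365 = €299.2110
Total = €13,774.2027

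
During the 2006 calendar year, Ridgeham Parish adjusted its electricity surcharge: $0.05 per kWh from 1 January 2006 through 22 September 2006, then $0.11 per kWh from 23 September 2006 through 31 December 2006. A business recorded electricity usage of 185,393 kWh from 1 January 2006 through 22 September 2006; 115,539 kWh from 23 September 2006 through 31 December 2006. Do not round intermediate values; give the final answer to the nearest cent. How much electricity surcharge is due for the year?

$21,978.94

1 January – 22 September 2006: 185,393 kWh at $0.05/kWh → $9,269.65
23 September – 31 December 2006: 115,539 kWh at $0.11/kWh → $12,709.29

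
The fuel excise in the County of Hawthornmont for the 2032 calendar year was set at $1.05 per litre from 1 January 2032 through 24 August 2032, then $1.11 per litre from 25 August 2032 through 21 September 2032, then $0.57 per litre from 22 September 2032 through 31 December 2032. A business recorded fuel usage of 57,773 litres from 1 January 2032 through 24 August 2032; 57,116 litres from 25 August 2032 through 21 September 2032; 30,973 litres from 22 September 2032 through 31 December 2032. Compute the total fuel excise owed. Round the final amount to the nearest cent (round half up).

1 January – 24 August 2032: 57,773 litres at $1.05/litre → $60,661.65
25 August – 21 September 2032: 57,116 litres at $1.11/litre → $63,398.76
22 September – 31 December 2032: 30,973 litres at $0.57/litre → $17,654.61

$141,715.02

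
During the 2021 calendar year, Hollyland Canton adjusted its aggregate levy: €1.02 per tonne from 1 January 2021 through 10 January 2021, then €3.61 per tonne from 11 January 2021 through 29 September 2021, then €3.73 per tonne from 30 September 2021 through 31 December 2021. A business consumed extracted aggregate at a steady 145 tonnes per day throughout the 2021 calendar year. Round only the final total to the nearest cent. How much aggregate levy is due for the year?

1 January – 10 January 2021: 10 days × 145 tonnes/day = 1,450 tonnes at €1.02/tonne → €1,479.00
11 January – 29 September 2021: 262 days × 145 tonnes/day = 37,990 tonnes at €3.61/tonne → €137,143.90
30 September – 31 December 2021: 93 days × 145 tonnes/day = 13,485 tonnes at €3.73/tonne → €50,299.05

€188,921.95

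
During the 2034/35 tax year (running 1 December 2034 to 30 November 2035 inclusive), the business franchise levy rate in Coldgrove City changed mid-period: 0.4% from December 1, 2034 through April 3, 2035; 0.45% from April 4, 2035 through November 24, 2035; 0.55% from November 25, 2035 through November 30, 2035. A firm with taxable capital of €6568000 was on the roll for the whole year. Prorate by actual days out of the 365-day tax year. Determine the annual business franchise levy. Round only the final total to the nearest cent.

December 1, 2034 – April 3, 2035: 124 days at 0.4% → €6568000 × 0.4% × 124/365 = €8925.2822
April 4 – November 24, 2035: 235 days at 0.45% → €6568000 × 0.45% × 235/365 = €19029.2055
November 25 – November 30, 2035: 6 days at 0.55% → €6568000 × 0.55% × 6/365 = €593.8192
Total = €28548.3068

€28548.31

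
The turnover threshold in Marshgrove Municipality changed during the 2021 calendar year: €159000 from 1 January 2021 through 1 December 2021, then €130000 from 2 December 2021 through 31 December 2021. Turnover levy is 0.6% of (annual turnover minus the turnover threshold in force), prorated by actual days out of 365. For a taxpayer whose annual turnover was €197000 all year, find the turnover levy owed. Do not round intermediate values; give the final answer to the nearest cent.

€242.30

1 January – 1 December 2021: 335 days, exemption €159000 → (€197000 − €159000) × 0.6% × 335/365 = €209.2603
2 December – 31 December 2021: 30 days, exemption €130000 → (€197000 − €130000) × 0.6% × 30/365 = €33.0411
Total = €242.3014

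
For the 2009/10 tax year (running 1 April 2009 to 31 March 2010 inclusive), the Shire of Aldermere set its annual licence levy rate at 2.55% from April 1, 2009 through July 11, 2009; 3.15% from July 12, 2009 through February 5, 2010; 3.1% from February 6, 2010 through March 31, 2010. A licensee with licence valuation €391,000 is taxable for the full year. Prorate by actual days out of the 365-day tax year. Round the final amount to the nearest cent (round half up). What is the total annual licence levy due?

April 1 – July 11, 2009: 102 days at 2.55% → €391,000 × 2.55% × 102/365 = €2,786.2767
July 12, 2009 – February 5, 2010: 209 days at 3.15% → €391,000 × 3.15% × 209/365 = €7,052.4616
February 6 – March 31, 2010: 54 days at 3.1% → €391,000 × 3.1% × 54/365 = €1,793.2438
Total = €11,631.9822

€11,631.98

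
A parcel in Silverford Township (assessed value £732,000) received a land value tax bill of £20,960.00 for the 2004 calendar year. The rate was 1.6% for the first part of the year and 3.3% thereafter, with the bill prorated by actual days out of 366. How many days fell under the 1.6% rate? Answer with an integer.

94 days

Let d = days at the first rate; then 366 − d days at the second rate.
£732,000 × [1.6%·d + 3.3%·(366−d)] / 366 = £20,960.00
Solving gives d = 94, so the new rate took effect on 4 Apr 2004.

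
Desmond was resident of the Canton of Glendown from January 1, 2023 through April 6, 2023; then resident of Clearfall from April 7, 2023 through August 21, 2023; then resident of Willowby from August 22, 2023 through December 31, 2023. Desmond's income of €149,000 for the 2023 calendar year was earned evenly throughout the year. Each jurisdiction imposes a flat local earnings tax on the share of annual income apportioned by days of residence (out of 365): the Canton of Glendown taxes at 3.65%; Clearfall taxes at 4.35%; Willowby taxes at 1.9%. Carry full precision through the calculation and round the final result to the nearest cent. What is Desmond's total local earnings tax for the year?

€4,887.00

The Canton of Glendown, January 1 – April 6, 2023: 96 days → €149,000 × 3.65% × 96/365 = €1,430.4000
Clearfall, April 7 – August 21, 2023: 137 days → €149,000 × 4.35% × 137/365 = €2,432.7822
Willowby, August 22 – December 31, 2023: 132 days → €149,000 × 1.9% × 132/365 = €1,023.8137
Total = €4,886.9959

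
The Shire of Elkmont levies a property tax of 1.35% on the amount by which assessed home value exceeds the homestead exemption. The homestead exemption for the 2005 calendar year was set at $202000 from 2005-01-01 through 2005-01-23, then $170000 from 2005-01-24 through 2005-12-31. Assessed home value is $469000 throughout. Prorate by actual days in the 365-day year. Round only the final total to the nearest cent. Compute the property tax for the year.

$4009.28

2005-01-01 to 2005-01-23: 23 days, exemption $202000 → ($469000 − $202000) × 1.35% × 23/365 = $227.1329
2005-01-24 to 2005-12-31: 342 days, exemption $170000 → ($469000 − $170000) × 1.35% × 342/365 = $3782.1452
Total = $4009.2781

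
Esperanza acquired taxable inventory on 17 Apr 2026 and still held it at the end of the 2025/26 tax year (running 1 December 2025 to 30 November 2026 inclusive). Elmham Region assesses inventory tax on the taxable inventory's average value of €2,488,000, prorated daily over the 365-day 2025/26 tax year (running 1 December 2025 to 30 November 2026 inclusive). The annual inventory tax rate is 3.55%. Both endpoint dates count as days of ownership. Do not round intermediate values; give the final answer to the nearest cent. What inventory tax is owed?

Days held (17 Apr – 30 Nov 2026): 228 out of 365
Tax = €2,488,000 × 3.55% × 228/365 = €55,172.2521

€55,172.25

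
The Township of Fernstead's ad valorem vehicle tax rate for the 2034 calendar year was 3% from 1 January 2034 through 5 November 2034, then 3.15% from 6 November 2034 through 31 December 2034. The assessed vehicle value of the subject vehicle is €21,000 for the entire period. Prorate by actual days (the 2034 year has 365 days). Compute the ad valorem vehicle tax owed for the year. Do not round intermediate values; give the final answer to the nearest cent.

€634.83

1 January – 5 November 2034: 309 days at 3% → €21,000 × 3% × 309/365 = €533.3425
6 November – 31 December 2034: 56 days at 3.15% → €21,000 × 3.15% × 56/365 = €101.4904
Total = €634.8329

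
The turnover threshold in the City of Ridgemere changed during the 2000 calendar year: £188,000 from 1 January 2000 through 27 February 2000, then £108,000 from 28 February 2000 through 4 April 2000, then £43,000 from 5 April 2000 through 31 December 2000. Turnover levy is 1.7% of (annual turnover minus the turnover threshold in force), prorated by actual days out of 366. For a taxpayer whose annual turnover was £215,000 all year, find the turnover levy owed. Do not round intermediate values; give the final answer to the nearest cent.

£2,421.66

1 January – 27 February 2000: 58 days, exemption £188,000 → (£215,000 − £188,000) × 1.7% × 58/366 = £72.7377
28 February – 4 April 2000: 37 days, exemption £108,000 → (£215,000 − £108,000) × 1.7% × 37/366 = £183.8880
5 April – 31 December 2000: 271 days, exemption £43,000 → (£215,000 − £43,000) × 1.7% × 271/366 = £2,165.0383
Total = £2,421.6639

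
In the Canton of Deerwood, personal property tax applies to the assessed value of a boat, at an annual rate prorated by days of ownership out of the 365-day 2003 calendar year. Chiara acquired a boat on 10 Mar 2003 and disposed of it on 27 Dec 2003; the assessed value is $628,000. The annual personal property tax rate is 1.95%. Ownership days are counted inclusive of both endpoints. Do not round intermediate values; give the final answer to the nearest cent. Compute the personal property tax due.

Days held (10 Mar – 27 Dec 2003): 293 out of 365
Tax = $628,000 × 1.95% × 293/365 = $9,830.3507

$9,830.35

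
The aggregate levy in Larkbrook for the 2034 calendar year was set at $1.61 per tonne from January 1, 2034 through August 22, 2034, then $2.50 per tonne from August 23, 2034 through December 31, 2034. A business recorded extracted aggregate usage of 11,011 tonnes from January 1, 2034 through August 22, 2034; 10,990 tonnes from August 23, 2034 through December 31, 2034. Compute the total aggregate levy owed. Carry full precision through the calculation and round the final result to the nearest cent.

January 1 – August 22, 2034: 11,011 tonnes at $1.61/tonne → $17,727.71
August 23 – December 31, 2034: 10,990 tonnes at $2.50/tonne → $27,475.00

$45,202.71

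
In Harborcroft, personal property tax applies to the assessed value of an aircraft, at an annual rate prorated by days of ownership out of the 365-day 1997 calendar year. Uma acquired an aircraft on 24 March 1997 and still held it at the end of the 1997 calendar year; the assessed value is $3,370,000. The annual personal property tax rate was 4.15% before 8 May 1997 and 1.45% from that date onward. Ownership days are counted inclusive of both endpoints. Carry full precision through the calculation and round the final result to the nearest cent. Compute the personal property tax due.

$49,105.05

24 March – 7 May 1997: 45 days at 4.15% → $3,370,000 × 4.15% × 45/365 = $17,242.3973
8 May – 31 December 1997: 238 days at 1.45% → $3,370,000 × 1.45% × 238/365 = $31,862.6575
Total = $49,105.0548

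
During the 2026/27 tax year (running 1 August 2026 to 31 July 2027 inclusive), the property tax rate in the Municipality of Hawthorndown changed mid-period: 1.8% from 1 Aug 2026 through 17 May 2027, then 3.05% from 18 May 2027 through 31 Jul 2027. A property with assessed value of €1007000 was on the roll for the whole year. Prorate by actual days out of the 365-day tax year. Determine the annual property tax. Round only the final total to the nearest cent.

€20712.47

1 Aug 2026 – 17 May 2027: 290 days at 1.8% → €1007000 × 1.8% × 290/365 = €14401.4795
18 May – 31 Jul 2027: 75 days at 3.05% → €1007000 × 3.05% × 75/365 = €6310.9932
Total = €20712.4726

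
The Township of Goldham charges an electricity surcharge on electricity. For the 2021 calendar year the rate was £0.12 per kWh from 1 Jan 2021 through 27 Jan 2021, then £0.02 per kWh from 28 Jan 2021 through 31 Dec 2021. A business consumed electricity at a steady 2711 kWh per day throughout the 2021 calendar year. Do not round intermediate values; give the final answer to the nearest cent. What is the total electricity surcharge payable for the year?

£27,110.00

1 Jan – 27 Jan 2021: 27 days × 2711 kWh/day = 73,197 kWh at £0.12/kWh → £8,783.64
28 Jan – 31 Dec 2021: 338 days × 2711 kWh/day = 916,318 kWh at £0.02/kWh → £18,326.36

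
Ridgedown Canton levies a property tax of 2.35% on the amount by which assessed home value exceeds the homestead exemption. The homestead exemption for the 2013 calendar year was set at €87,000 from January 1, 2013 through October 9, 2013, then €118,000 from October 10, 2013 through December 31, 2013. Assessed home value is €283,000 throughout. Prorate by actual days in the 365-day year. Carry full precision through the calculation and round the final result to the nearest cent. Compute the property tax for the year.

January 1 – October 9, 2013: 282 days, exemption €87,000 → (€283,000 − €87,000) × 2.35% × 282/365 = €3,558.6082
October 10 – December 31, 2013: 83 days, exemption €118,000 → (€283,000 − €118,000) × 2.35% × 83/365 = €881.7329
Total = €4,440.3411

€4,440.34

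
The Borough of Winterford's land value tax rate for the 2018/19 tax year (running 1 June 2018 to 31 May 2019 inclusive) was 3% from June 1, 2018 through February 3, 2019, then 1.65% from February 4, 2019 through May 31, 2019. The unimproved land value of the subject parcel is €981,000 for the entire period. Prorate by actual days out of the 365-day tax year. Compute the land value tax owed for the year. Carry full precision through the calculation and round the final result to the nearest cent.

June 1, 2018 – February 3, 2019: 248 days at 3% → €981,000 × 3% × 248/365 = €19,996.2740
February 4 – May 31, 2019: 117 days at 1.65% → €981,000 × 1.65% × 117/365 = €5,188.5493
Total = €25,184.8233

€25,184.82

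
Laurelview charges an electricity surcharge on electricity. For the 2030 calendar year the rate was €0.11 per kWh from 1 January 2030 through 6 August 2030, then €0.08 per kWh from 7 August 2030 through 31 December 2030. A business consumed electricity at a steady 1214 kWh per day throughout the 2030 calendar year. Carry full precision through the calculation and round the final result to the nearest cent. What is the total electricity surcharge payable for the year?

1 January – 6 August 2030: 218 days × 1214 kWh/day = 264,652 kWh at €0.11/kWh → €29,111.72
7 August – 31 December 2030: 147 days × 1214 kWh/day = 178,458 kWh at €0.08/kWh → €14,276.64

€43,388.36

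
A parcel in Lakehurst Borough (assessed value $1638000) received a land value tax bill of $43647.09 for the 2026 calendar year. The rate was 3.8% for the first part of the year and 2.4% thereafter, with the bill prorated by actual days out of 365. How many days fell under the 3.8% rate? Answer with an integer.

69 days

Let d = days at the first rate; then 365 − d days at the second rate.
$1638000 × [3.8%·d + 2.4%·(365−d)] / 365 = $43647.09
Solving gives d = 69, so the new rate took effect on March 11, 2026.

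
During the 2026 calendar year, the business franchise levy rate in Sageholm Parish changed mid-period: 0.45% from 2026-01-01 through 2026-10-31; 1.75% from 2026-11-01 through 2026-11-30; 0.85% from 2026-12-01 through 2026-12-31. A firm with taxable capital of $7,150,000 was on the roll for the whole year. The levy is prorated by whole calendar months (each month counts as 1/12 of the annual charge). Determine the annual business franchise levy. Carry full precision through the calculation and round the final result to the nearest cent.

2026-01-01 to 2026-10-31: 10 months at 0.45% → $7,150,000 × 0.45% × 10/12 = $26,812.5000
2026-11-01 to 2026-11-30: 1 month at 1.75% → $7,150,000 × 1.75% × 1/12 = $10,427.0833
2026-12-01 to 2026-12-31: 1 month at 0.85% → $7,150,000 × 0.85% × 1/12 = $5,064.5833
Total = $42,304.1667

$42,304.17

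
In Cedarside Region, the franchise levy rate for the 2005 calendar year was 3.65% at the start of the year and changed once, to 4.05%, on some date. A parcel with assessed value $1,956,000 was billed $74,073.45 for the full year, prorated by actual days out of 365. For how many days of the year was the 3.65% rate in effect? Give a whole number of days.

Let d = days at the first rate; then 365 − d days at the second rate.
$1,956,000 × [3.65%·d + 4.05%·(365−d)] / 365 = $74,073.45
Solving gives d = 240, so the new rate took effect on 29 Aug 2005.

240 days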